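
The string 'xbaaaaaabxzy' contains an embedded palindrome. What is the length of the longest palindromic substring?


Scanning 'xbaaaaaabxzy' for palindromic substrings.
Substring at positions 0-9: 'xbaaaaaabx'.
Check: reverse('xbaaaaaabx') = 'xbaaaaaabx' -> palindrome confirmed.
Neighbouring characters ('-' / 'z') break symmetry, so it cannot extend further.
No longer palindromic substring exists; longest length = 10

10


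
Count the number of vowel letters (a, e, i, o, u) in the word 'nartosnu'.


Scanning each character of 'nartosnu':
  Position 1: 'n' -> consonant (running count: 0)
  Position 2: 'a' -> vowel (running count: 1)
  Position 3: 'r' -> consonant (running count: 1)
  Position 4: 't' -> consonant (running count: 1)
  Position 5: 'o' -> vowel (running count: 2)
  Position 6: 's' -> consonant (running count: 2)
  Position 7: 'n' -> consonant (running count: 2)
  Position 8: 'u' -> vowel (running count: 3)
Total vowels: 3

3


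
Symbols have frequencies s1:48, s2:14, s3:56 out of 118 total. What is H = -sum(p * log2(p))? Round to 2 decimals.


Computing entropy H = -sum(p_i * log2(p_i)):
  s1: p = 48/118 = 0.4068, -p*log2(p) = 0.5279
  s2: p = 14/118 = 0.1186, -p*log2(p) = 0.3649
  s3: p = 56/118 = 0.4746, -p*log2(p) = 0.5103
H = sum of terms = 1.4031
Rounded to 2 decimals: 1.40

1.40


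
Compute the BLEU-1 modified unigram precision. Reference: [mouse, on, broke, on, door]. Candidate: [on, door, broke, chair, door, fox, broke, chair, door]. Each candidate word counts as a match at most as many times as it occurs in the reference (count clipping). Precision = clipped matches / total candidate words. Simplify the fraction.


Reference word counts: {'broke': 1, 'door': 1, 'mouse': 1, 'on': 2}
Checking each candidate word (with clipping):
  'on' -> in reference (ref count 2, used 1/2) -> match (matches: 1)
  'door' -> in reference (ref count 1, used 1/1) -> match (matches: 2)
  'broke' -> in reference (ref count 1, used 1/1) -> match (matches: 3)
  'chair' -> not in reference -> no match (matches: 3)
  'door' -> ref count 1 already used up (1/1) -> clipped, no match (matches: 3)
  'fox' -> not in reference -> no match (matches: 3)
  'broke' -> ref count 1 already used up (1/1) -> clipped, no match (matches: 3)
  'chair' -> not in reference -> no match (matches: 3)
  'door' -> ref count 1 already used up (1/1) -> clipped, no match (matches: 3)
Clipped matches: 3, Candidate length: 9
Precision = 3/9 = 1/3

1/3


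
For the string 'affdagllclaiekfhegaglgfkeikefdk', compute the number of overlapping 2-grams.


String 'affdagllclaiekfhegaglgfkeikefdk' has length L = 31.
Number of overlapping n-grams = L - n + 1
Substituting: 31 - 2 + 1 = 30

30


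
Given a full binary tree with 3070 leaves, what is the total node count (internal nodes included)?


Leaf nodes (terminals): 3070
Internal nodes = n - 1 = 3070 - 1 = 3069
Total = leaves + internal = 3070 + 3069 = 6139

6139


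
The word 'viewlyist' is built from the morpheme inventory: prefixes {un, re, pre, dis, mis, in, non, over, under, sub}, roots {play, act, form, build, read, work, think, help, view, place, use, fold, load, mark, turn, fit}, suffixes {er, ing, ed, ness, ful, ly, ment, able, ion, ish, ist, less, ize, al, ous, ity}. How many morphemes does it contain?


Segmenting 'viewlyist' against the inventory:
  'view' -> root (morpheme 1)
  'ly' -> suffix (morpheme 2)
  'ist' -> suffix (morpheme 3)
Total morphemes: 3

3


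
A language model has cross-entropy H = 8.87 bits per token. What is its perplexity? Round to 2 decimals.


Perplexity formula: PP = 2^H
H = 8.87
PP = 2^8.87
Decompose: 2^8.87 = 2^8 * 2^0.87
2^8 = 256, 2^0.87 ~ 1.8276629
PP ~ 256 * 1.8276629 = 467.8817024
Rounded to 2 decimals: 467.88

467.88


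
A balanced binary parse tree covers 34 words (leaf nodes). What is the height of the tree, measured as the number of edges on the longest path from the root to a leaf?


In a balanced binary tree with n leaves the deepest leaf is ceil(log2(n)) edges below the root.
log2(34) = 5.0875
ceil(5.0875) = 6
height (edges) = 6

6


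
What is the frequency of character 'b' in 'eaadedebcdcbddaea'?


Scanning 'eaadedebcdcbddaea' for 'b':
  Position 7: 'b' -> MATCH (count: 1)
  Position 11: 'b' -> MATCH (count: 2)
Total occurrences of 'b': 2

2


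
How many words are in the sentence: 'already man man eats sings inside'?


Counting words by splitting on spaces:
  Word 1: 'already'
  Word 2: 'man'
  Word 3: 'man'
  Word 4: 'eats'
  Word 5: 'sings'
  Word 6: 'inside'
Total words: 6

6


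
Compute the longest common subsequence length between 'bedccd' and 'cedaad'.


DP table for LCS of 'bedccd' and 'cedaad':
       c  e  d  a  a  d
    0  0  0  0  0  0  0
  b 0  0  0  0  0  0  0
  e 0  0  1  1  1  1  1
  d 0  0  1  2  2  2  2
  c 0  1  1  2  2  2  2
  c 0  1  1  2  2  2  2
  d 0  1  1  2  2  2  3
LCS: 'edd'
LCS length = 3

3


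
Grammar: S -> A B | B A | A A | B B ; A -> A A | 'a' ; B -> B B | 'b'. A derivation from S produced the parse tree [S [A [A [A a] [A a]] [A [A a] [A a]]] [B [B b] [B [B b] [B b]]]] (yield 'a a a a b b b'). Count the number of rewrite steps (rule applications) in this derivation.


Every bracketed nonterminal node [X ...] in the tree is produced by exactly one rule application.
Reading the tree off as a leftmost derivation:
  Step 1: S  =>  A B   (applied S -> A B)
  Step 2: A B  =>  A A B   (applied A -> A A)
  Step 3: A A B  =>  A A A B   (applied A -> A A)
  Step 4: A A A B  =>  a A A B   (applied A -> a)
  Step 5: a A A B  =>  a a A B   (applied A -> a)
  Step 6: a a A B  =>  a a A A B   (applied A -> A A)
  Step 7: a a A A B  =>  a a a A B   (applied A -> a)
  Step 8: a a a A B  =>  a a a a B   (applied A -> a)
  Step 9: a a a a B  =>  a a a a B B   (applied B -> B B)
  Step 10: a a a a B B  =>  a a a a b B   (applied B -> b)
  Step 11: a a a a b B  =>  a a a a b B B   (applied B -> B B)
  Step 12: a a a a b B B  =>  a a a a b b B   (applied B -> b)
  Step 13: a a a a b b B  =>  a a a a b b b   (applied B -> b)
Final yield: a a a a b b b
Total rewrite steps: 13

13


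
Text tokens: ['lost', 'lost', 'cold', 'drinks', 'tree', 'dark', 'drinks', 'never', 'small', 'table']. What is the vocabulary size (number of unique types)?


Listing all tokens and tracking unique types:
  Token 1: 'lost' -> NEW (unique so far: 1)
  Token 2: 'lost' -> duplicate (unique so far: 1)
  Token 3: 'cold' -> NEW (unique so far: 2)
  Token 4: 'drinks' -> NEW (unique so far: 3)
  Token 5: 'tree' -> NEW (unique so far: 4)
  Token 6: 'dark' -> NEW (unique so far: 5)
  Token 7: 'drinks' -> duplicate (unique so far: 5)
  Token 8: 'never' -> NEW (unique so far: 6)
  Token 9: 'small' -> NEW (unique so far: 7)
  Token 10: 'table' -> NEW (unique so far: 8)
Unique types: ('cold', 'dark', 'drinks', 'lost', 'never', 'small', 'table', 'tree')
Vocabulary size: 8

8


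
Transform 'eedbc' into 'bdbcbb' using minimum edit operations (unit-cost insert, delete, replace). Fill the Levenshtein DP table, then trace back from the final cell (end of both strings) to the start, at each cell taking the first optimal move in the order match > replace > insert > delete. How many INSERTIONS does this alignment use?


Edit distance = 4. Backtracking from cell (5, 6) with preference match > replace > insert > delete,
then listing the resulting alignment 'eedbc' -> 'bdbcbb' left to right:
  Step 1: delete 'e'
  Step 2: replace e->b
  Step 3: keep 'd'
  Step 4: keep 'b'
  Step 5: keep 'c'
  Step 6: insert 'b' [insertion #1]
  Step 7: insert 'b' [insertion #2]
Total insertions: 2

2


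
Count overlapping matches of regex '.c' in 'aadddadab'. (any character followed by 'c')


Pattern: .c means any character followed by 'c'.
Scanning 'aadddadab' position-by-position:
  Pos 0: window 'aa' -> no
  Pos 1: window 'ad' -> no
  Pos 2: window 'dd' -> no
  Pos 3: window 'dd' -> no
  Pos 4: window 'da' -> no
  Pos 5: window 'ad' -> no
  Pos 6: window 'da' -> no
  Pos 7: window 'ab' -> no
  Pos 8: window 'b' -> no
Total matches: 0

0


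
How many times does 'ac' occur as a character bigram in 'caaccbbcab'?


Scanning 'caaccbbcab' for bigram 'ac':
  Position 0: 'ca' -> no
  Position 1: 'aa' -> no
  Position 2: 'ac' -> MATCH
  Position 3: 'cc' -> no
  Position 4: 'cb' -> no
  Position 5: 'bb' -> no
  Position 6: 'bc' -> no
  Position 7: 'ca' -> no
  Position 8: 'ab' -> no
Total matches: 1

1


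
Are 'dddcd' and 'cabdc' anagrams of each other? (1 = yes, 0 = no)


Sort characters of 'dddcd': 'cdddd'
Sort characters of 'cabdc': 'abccd'
Sorted forms differ -> they are NOT anagrams
Result: 0

0


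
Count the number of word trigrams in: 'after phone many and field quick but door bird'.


Word trigrams from [9] words:
  Trigram 1: (after phone many)
  Trigram 2: (phone many and)
  Trigram 3: (many and field)
  Trigram 4: (and field quick)
  Trigram 5: (field quick but)
  Trigram 6: (quick but door)
  Trigram 7: (but door bird)
Total word trigrams: 9 - 2 = 7

7


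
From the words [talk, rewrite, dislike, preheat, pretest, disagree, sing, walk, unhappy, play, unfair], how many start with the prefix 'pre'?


Checking each word for prefix 'pre':
  'talk' -> no (count: 0)
  'rewrite' -> no (count: 0)
  'dislike' -> no (count: 0)
  'preheat' -> YES, starts with 'pre' (count: 1)
  'pretest' -> YES, starts with 'pre' (count: 2)
  'disagree' -> no (count: 2)
  'sing' -> no (count: 2)
  'walk' -> no (count: 2)
  'unhappy' -> no (count: 2)
  'play' -> no (count: 2)
  'unfair' -> no (count: 2)
Total with prefix 'pre': 2

2


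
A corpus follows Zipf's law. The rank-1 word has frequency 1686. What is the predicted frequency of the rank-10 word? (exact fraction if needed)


Zipf's law: freq(rank) = f1 / rank
f1 = 1686, rank = 10
freq = 1686 / 10
GCD(1686, 10) = 2
Simplified: 843/5

843/5


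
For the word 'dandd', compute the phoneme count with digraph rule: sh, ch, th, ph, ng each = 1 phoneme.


Parsing 'dandd' greedily, digraphs first:
  'd' -> consonant phoneme (phonemes so far: 1)
  'a' -> vowel phoneme (phonemes so far: 2)
  'n' -> consonant phoneme (phonemes so far: 3)
  'd' -> consonant phoneme (phonemes so far: 4)
  'd' -> consonant phoneme (phonemes so far: 5)
Total phonemes: 5

5


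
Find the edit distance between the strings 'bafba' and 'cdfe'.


Building DP table for s1='bafba' (len 5) and s2='cdfe' (len 4):
       c  d  f  e
    0  1  2  3  4
  b 1  1  2  3  4
  a 2  2  2  3  4
  f 3  3  3  2  3
  b 4  4  4  3  3
  a 5  5  5  4  4
Edit distance = dp[5][4] = 4

4


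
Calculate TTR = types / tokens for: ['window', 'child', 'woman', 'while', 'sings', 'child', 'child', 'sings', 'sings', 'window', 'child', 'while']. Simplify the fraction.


Tokens: 12
Unique types: ('child', 'sings', 'while', 'window', 'woman') = 5
TTR = 5/12
Already in lowest terms.

5/12


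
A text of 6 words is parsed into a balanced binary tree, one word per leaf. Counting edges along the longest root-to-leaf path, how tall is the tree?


In a balanced binary tree with n leaves the deepest leaf is ceil(log2(n)) edges below the root.
log2(6) = 2.5850
ceil(2.5850) = 3
height (edges) = 3

3


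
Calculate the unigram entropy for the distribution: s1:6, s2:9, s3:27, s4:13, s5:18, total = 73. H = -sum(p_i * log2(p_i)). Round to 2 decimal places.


Computing entropy H = -sum(p_i * log2(p_i)):
  s1: p = 6/73 = 0.0822, -p*log2(p) = 0.2963
  s2: p = 9/73 = 0.1233, -p*log2(p) = 0.3723
  s3: p = 27/73 = 0.3699, -p*log2(p) = 0.5307
  s4: p = 13/73 = 0.1781, -p*log2(p) = 0.4433
  s5: p = 18/73 = 0.2466, -p*log2(p) = 0.4981
H = sum of terms = 2.1407
Rounded to 2 decimals: 2.14

2.14


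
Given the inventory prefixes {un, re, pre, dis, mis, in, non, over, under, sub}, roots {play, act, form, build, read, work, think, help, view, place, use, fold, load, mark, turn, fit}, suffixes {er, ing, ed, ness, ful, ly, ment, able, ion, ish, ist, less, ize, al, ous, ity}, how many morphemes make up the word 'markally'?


Segmenting 'markally' against the inventory:
  'mark' -> root (morpheme 1)
  'al' -> suffix (morpheme 2)
  'ly' -> suffix (morpheme 3)
Total morphemes: 3

3


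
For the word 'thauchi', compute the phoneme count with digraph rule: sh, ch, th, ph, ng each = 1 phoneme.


Parsing 'thauchi' greedily, digraphs first:
  'th' -> digraph (1 consonant phoneme) (phonemes so far: 1)
  'a' -> vowel phoneme (phonemes so far: 2)
  'u' -> vowel phoneme (phonemes so far: 3)
  'ch' -> digraph (1 consonant phoneme) (phonemes so far: 4)
  'i' -> vowel phoneme (phonemes so far: 5)
Total phonemes: 5

5


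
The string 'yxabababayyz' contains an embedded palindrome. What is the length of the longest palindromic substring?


Scanning 'yxabababayyz' for palindromic substrings.
Substring at positions 2-8: 'abababa'.
Check: reverse('abababa') = 'abababa' -> palindrome confirmed.
Neighbouring characters ('x' / 'y') break symmetry, so it cannot extend further.
No longer palindromic substring exists; longest length = 7

7


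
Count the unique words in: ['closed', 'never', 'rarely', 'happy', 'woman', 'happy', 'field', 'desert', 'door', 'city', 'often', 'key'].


Listing all tokens and tracking unique types:
  Token 1: 'closed' -> NEW (unique so far: 1)
  Token 2: 'never' -> NEW (unique so far: 2)
  Token 3: 'rarely' -> NEW (unique so far: 3)
  Token 4: 'happy' -> NEW (unique so far: 4)
  Token 5: 'woman' -> NEW (unique so far: 5)
  Token 6: 'happy' -> duplicate (unique so far: 5)
  Token 7: 'field' -> NEW (unique so far: 6)
  Token 8: 'desert' -> NEW (unique so far: 7)
  Token 9: 'door' -> NEW (unique so far: 8)
  Token 10: 'city' -> NEW (unique so far: 9)
  Token 11: 'often' -> NEW (unique so far: 10)
  Token 12: 'key' -> NEW (unique so far: 11)
Unique types: ('city', 'closed', 'desert', 'door', 'field', 'happy', 'key', 'never', 'often', 'rarely', 'woman')
Vocabulary size: 11

11


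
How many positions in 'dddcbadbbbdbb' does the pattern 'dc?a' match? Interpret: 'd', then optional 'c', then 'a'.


Pattern: dc?a means 'd', then optional 'c', then 'a'.
Scanning 'dddcbadbbbdbb' position-by-position:
  Pos 0: window 'ddd' -> no
  Pos 1: window 'ddc' -> no
  Pos 2: window 'dcb' -> no
  Pos 3: window 'cba' -> no
  Pos 4: window 'bad' -> no
  Pos 5: window 'adb' -> no
  Pos 6: window 'dbb' -> no
  Pos 7: window 'bbb' -> no
  Pos 8: window 'bbd' -> no
  Pos 9: window 'bdb' -> no
  Pos 10: window 'dbb' -> no
  Pos 11: window 'bb' -> no
  Pos 12: window 'b' -> no
Total matches: 0

0


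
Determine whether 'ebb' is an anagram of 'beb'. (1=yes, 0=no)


Sort characters of 'ebb': 'bbe'
Sort characters of 'beb': 'bbe'
Sorted forms match -> they ARE anagrams
Result: 1

1


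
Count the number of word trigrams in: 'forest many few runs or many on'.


Word trigrams from [7] words:
  Trigram 1: (forest many few)
  Trigram 2: (many few runs)
  Trigram 3: (few runs or)
  Trigram 4: (runs or many)
  Trigram 5: (or many on)
Total word trigrams: 7 - 2 = 5

5


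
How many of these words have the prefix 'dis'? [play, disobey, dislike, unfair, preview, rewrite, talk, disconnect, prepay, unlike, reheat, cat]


Checking each word for prefix 'dis':
  'play' -> no (count: 0)
  'disobey' -> YES, starts with 'dis' (count: 1)
  'dislike' -> YES, starts with 'dis' (count: 2)
  'unfair' -> no (count: 2)
  'preview' -> no (count: 2)
  'rewrite' -> no (count: 2)
  'talk' -> no (count: 2)
  'disconnect' -> YES, starts with 'dis' (count: 3)
  'prepay' -> no (count: 3)
  'unlike' -> no (count: 3)
  'reheat' -> no (count: 3)
  'cat' -> no (count: 3)
Total with prefix 'dis': 3

3


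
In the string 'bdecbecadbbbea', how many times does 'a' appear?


Scanning 'bdecbecadbbbea' for 'a':
  Position 7: 'a' -> MATCH (count: 1)
  Position 13: 'a' -> MATCH (count: 2)
Total occurrences of 'a': 2

2


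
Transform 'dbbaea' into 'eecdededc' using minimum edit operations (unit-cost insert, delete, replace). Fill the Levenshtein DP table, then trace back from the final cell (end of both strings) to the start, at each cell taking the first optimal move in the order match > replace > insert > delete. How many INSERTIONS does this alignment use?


Edit distance = 8. Backtracking from cell (6, 9) with preference match > replace > insert > delete,
then listing the resulting alignment 'dbbaea' -> 'eecdededc' left to right:
  Step 1: insert 'e' [insertion #1]
  Step 2: insert 'e' [insertion #2]
  Step 3: insert 'c' [insertion #3]
  Step 4: keep 'd'
  Step 5: replace b->e
  Step 6: replace b->d
  Step 7: replace a->e
  Step 8: replace e->d
  Step 9: replace a->c
Total insertions: 3

3


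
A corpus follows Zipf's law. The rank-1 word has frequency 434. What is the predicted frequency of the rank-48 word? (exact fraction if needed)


Zipf's law: freq(rank) = f1 / rank
f1 = 434, rank = 48
freq = 434 / 48
GCD(434, 48) = 2
Simplified: 217/24

217/24


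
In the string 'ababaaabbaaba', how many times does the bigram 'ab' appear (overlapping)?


Scanning 'ababaaabbaaba' for bigram 'ab':
  Position 0: 'ab' -> MATCH
  Position 1: 'ba' -> no
  Position 2: 'ab' -> MATCH
  Position 3: 'ba' -> no
  Position 4: 'aa' -> no
  Position 5: 'aa' -> no
  Position 6: 'ab' -> MATCH
  Position 7: 'bb' -> no
  Position 8: 'ba' -> no
  Position 9: 'aa' -> no
  Position 10: 'ab' -> MATCH
  Position 11: 'ba' -> no
Total matches: 4

4


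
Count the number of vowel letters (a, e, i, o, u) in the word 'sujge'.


Scanning each character of 'sujge':
  Position 1: 's' -> consonant (running count: 0)
  Position 2: 'u' -> vowel (running count: 1)
  Position 3: 'j' -> consonant (running count: 1)
  Position 4: 'g' -> consonant (running count: 1)
  Position 5: 'e' -> vowel (running count: 2)
Total vowels: 2

2


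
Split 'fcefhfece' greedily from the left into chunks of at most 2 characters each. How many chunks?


'fcefhfece' has 9 characters.
Chunking with max size 2:
  Chunk 1: 'fc' (positions 0-1)
  Chunk 2: 'ef' (positions 2-3)
  Chunk 3: 'hf' (positions 4-5)
  Chunk 4: 'ec' (positions 6-7)
  Chunk 5: 'e' (positions 8-8)
Total chunks: ceil(9 / 2) = 5

5


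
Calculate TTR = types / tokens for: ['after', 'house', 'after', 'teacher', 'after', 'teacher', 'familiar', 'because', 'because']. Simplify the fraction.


Tokens: 9
Unique types: ('after', 'because', 'familiar', 'house', 'teacher') = 5
TTR = 5/9
Already in lowest terms.

5/9


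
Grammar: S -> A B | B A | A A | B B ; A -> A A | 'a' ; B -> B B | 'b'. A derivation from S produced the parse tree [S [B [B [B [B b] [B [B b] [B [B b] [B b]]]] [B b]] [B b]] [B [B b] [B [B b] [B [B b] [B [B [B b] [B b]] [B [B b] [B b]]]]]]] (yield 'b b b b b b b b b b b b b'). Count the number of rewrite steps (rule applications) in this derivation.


Every bracketed nonterminal node [X ...] in the tree is produced by exactly one rule application.
Reading the tree off as a leftmost derivation:
  Step 1: S  =>  B B   (applied S -> B B)
  Step 2: B B  =>  B B B   (applied B -> B B)
  Step 3: B B B  =>  B B B B   (applied B -> B B)
  Step 4: B B B B  =>  B B B B B   (applied B -> B B)
  Step 5: B B B B B  =>  b B B B B   (applied B -> b)
  Step 6: b B B B B  =>  b B B B B B   (applied B -> B B)
  Step 7: b B B B B B  =>  b b B B B B   (applied B -> b)
  Step 8: b b B B B B  =>  b b B B B B B   (applied B -> B B)
  Step 9: b b B B B B B  =>  b b b B B B B   (applied B -> b)
  Step 10: b b b B B B B  =>  b b b b B B B   (applied B -> b)
  Step 11: b b b b B B B  =>  b b b b b B B   (applied B -> b)
  Step 12: b b b b b B B  =>  b b b b b b B   (applied B -> b)
  Step 13: b b b b b b B  =>  b b b b b b B B   (applied B -> B B)
  Step 14: b b b b b b B B  =>  b b b b b b b B   (applied B -> b)
  Step 15: b b b b b b b B  =>  b b b b b b b B B   (applied B -> B B)
  Step 16: b b b b b b b B B  =>  b b b b b b b b B   (applied B -> b)
  Step 17: b b b b b b b b B  =>  b b b b b b b b B B   (applied B -> B B)
  Step 18: b b b b b b b b B B  =>  b b b b b b b b b B   (applied B -> b)
  Step 19: b b b b b b b b b B  =>  b b b b b b b b b B B   (applied B -> B B)
  Step 20: b b b b b b b b b B B  =>  b b b b b b b b b B B B   (applied B -> B B)
  Step 21: b b b b b b b b b B B B  =>  b b b b b b b b b b B B   (applied B -> b)
  Step 22: b b b b b b b b b b B B  =>  b b b b b b b b b b b B   (applied B -> b)
  Step 23: b b b b b b b b b b b B  =>  b b b b b b b b b b b B B   (applied B -> B B)
  Step 24: b b b b b b b b b b b B B  =>  b b b b b b b b b b b b B   (applied B -> b)
  Step 25: b b b b b b b b b b b b B  =>  b b b b b b b b b b b b b   (applied B -> b)
Final yield: b b b b b b b b b b b b b
Total rewrite steps: 25

25


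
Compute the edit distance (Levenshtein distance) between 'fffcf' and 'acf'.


Building DP table for s1='fffcf' (len 5) and s2='acf' (len 3):
       a  c  f
    0  1  2  3
  f 1  1  2  2
  f 2  2  2  2
  f 3  3  3  2
  c 4  4  3  3
  f 5  5  4  3
Edit distance = dp[5][3] = 3

3


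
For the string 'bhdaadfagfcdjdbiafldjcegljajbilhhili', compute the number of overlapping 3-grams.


String 'bhdaadfagfcdjdbiafldjcegljajbilhhili' has length L = 36.
Number of overlapping n-grams = L - n + 1
Substituting: 36 - 3 + 1 = 34

34


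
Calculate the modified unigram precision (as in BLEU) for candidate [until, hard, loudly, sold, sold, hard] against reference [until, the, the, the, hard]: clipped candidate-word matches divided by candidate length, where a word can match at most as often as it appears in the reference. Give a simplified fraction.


Reference word counts: {'hard': 1, 'the': 3, 'until': 1}
Checking each candidate word (with clipping):
  'until' -> in reference (ref count 1, used 1/1) -> match (matches: 1)
  'hard' -> in reference (ref count 1, used 1/1) -> match (matches: 2)
  'loudly' -> not in reference -> no match (matches: 2)
  'sold' -> not in reference -> no match (matches: 2)
  'sold' -> not in reference -> no match (matches: 2)
  'hard' -> ref count 1 already used up (1/1) -> clipped, no match (matches: 2)
Clipped matches: 2, Candidate length: 6
Precision = 2/6 = 1/3

1/3


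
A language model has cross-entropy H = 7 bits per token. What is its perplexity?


Perplexity formula: PP = 2^H
H = 7
PP = 2^7
Steps: 2^1 = 2, 2^2 = 4, 2^3 = 8, 2^4 = 16, 2^5 = 32, 2^6 = 64, 2^7 = 128
PP = 128

128


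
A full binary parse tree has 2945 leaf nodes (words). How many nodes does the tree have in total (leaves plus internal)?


Leaf nodes (terminals): 2945
Internal nodes = n - 1 = 2945 - 1 = 2944
Total = leaves + internal = 2945 + 2944 = 5889

5889


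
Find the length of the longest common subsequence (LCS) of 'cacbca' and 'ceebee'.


DP table for LCS of 'cacbca' and 'ceebee':
       c  e  e  b  e  e
    0  0  0  0  0  0  0
  c 0  1  1  1  1  1  1
  a 0  1  1  1  1  1  1
  c 0  1  1  1  1  1  1
  b 0  1  1  1  2  2  2
  c 0  1  1  1  2  2  2
  a 0  1  1  1  2  2  2
LCS: 'cb'
LCS length = 2

2


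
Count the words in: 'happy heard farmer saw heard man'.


Counting words by splitting on spaces:
  Word 1: 'happy'
  Word 2: 'heard'
  Word 3: 'farmer'
  Word 4: 'saw'
  Word 5: 'heard'
  Word 6: 'man'
Total words: 6

6


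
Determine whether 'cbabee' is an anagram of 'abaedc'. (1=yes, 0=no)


Sort characters of 'cbabee': 'abbcee'
Sort characters of 'abaedc': 'aabcde'
Sorted forms differ -> they are NOT anagrams
Result: 0

0


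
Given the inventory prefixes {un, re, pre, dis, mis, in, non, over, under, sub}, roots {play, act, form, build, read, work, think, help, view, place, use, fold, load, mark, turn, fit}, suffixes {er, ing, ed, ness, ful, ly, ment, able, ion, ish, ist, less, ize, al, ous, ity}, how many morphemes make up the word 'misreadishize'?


Segmenting 'misreadishize' against the inventory:
  'mis' -> prefix (morpheme 1)
  'read' -> root (morpheme 2)
  'ish' -> suffix (morpheme 3)
  'ize' -> suffix (morpheme 4)
Total morphemes: 4

4


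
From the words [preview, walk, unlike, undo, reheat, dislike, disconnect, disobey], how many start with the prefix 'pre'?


Checking each word for prefix 'pre':
  'preview' -> YES, starts with 'pre' (count: 1)
  'walk' -> no (count: 1)
  'unlike' -> no (count: 1)
  'undo' -> no (count: 1)
  'reheat' -> no (count: 1)
  'dislike' -> no (count: 1)
  'disconnect' -> no (count: 1)
  'disobey' -> no (count: 1)
Total with prefix 'pre': 1

1


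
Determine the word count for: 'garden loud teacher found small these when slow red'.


Counting words by splitting on spaces:
  Word 1: 'garden'
  Word 2: 'loud'
  Word 3: 'teacher'
  Word 4: 'found'
  Word 5: 'small'
  Word 6: 'these'
  Word 7: 'when'
  Word 8: 'slow'
  Word 9: 'red'
Total words: 9

9


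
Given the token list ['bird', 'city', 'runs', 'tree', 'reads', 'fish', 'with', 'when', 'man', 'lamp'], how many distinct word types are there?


Listing all tokens and tracking unique types:
  Token 1: 'bird' -> NEW (unique so far: 1)
  Token 2: 'city' -> NEW (unique so far: 2)
  Token 3: 'runs' -> NEW (unique so far: 3)
  Token 4: 'tree' -> NEW (unique so far: 4)
  Token 5: 'reads' -> NEW (unique so far: 5)
  Token 6: 'fish' -> NEW (unique so far: 6)
  Token 7: 'with' -> NEW (unique so far: 7)
  Token 8: 'when' -> NEW (unique so far: 8)
  Token 9: 'man' -> NEW (unique so far: 9)
  Token 10: 'lamp' -> NEW (unique so far: 10)
Unique types: ('bird', 'city', 'fish', 'lamp', 'man', 'reads', 'runs', 'tree', 'when', 'with')
Vocabulary size: 10

10


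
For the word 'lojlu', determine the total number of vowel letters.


Scanning each character of 'lojlu':
  Position 1: 'l' -> consonant (running count: 0)
  Position 2: 'o' -> vowel (running count: 1)
  Position 3: 'j' -> consonant (running count: 1)
  Position 4: 'l' -> consonant (running count: 1)
  Position 5: 'u' -> vowel (running count: 2)
Total vowels: 2

2


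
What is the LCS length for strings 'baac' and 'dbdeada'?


DP table for LCS of 'baac' and 'dbdeada':
       d  b  d  e  a  d  a
    0  0  0  0  0  0  0  0
  b 0  0  1  1  1  1  1  1
  a 0  0  1  1  1  2  2  2
  a 0  0  1  1  1  2  2  3
  c 0  0  1  1  1  2  2  3
LCS: 'baa'
LCS length = 3

3


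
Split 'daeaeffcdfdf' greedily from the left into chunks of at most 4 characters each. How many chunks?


'daeaeffcdfdf' has 12 characters.
Chunking with max size 4:
  Chunk 1: 'daea' (positions 0-3)
  Chunk 2: 'effc' (positions 4-7)
  Chunk 3: 'dfdf' (positions 8-11)
Total chunks: ceil(12 / 4) = 3

3


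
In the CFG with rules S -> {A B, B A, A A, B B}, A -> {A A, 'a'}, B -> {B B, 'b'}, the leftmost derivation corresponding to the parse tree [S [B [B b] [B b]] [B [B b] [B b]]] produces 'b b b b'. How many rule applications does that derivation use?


Every bracketed nonterminal node [X ...] in the tree is produced by exactly one rule application.
Reading the tree off as a leftmost derivation:
  Step 1: S  =>  B B   (applied S -> B B)
  Step 2: B B  =>  B B B   (applied B -> B B)
  Step 3: B B B  =>  b B B   (applied B -> b)
  Step 4: b B B  =>  b b B   (applied B -> b)
  Step 5: b b B  =>  b b B B   (applied B -> B B)
  Step 6: b b B B  =>  b b b B   (applied B -> b)
  Step 7: b b b B  =>  b b b b   (applied B -> b)
Final yield: b b b b
Total rewrite steps: 7

7


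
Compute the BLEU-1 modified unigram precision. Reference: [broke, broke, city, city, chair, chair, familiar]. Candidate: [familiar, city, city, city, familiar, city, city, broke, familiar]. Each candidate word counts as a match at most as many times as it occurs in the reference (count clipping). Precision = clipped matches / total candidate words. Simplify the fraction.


Reference word counts: {'broke': 2, 'chair': 2, 'city': 2, 'familiar': 1}
Checking each candidate word (with clipping):
  'familiar' -> in reference (ref count 1, used 1/1) -> match (matches: 1)
  'city' -> in reference (ref count 2, used 1/2) -> match (matches: 2)
  'city' -> in reference (ref count 2, used 2/2) -> match (matches: 3)
  'city' -> ref count 2 already used up (2/2) -> clipped, no match (matches: 3)
  'familiar' -> ref count 1 already used up (1/1) -> clipped, no match (matches: 3)
  'city' -> ref count 2 already used up (2/2) -> clipped, no match (matches: 3)
  'city' -> ref count 2 already used up (2/2) -> clipped, no match (matches: 3)
  'broke' -> in reference (ref count 2, used 1/2) -> match (matches: 4)
  'familiar' -> ref count 1 already used up (1/1) -> clipped, no match (matches: 4)
Clipped matches: 4, Candidate length: 9
Precision = 4/9

4/9


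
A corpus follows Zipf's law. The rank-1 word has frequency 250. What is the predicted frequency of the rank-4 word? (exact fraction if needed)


Zipf's law: freq(rank) = f1 / rank
f1 = 250, rank = 4
freq = 250 / 4
GCD(250, 4) = 2
Simplified: 125/2

125/2


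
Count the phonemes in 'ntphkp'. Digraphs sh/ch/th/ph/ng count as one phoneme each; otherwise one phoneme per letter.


Parsing 'ntphkp' greedily, digraphs first:
  'n' -> consonant phoneme (phonemes so far: 1)
  't' -> consonant phoneme (phonemes so far: 2)
  'ph' -> digraph (1 consonant phoneme) (phonemes so far: 3)
  'k' -> consonant phoneme (phonemes so far: 4)
  'p' -> consonant phoneme (phonemes so far: 5)
Total phonemes: 5

5


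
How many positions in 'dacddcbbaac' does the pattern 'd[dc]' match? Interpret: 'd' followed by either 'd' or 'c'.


Pattern: d[dc] means 'd' followed by either 'd' or 'c'.
Scanning 'dacddcbbaac' position-by-position:
  Pos 0: window 'da' -> no
  Pos 1: window 'ac' -> no
  Pos 2: window 'cd' -> no
  Pos 3: window 'dd' -> MATCH
  Pos 4: window 'dc' -> MATCH
  Pos 5: window 'cb' -> no
  Pos 6: window 'bb' -> no
  Pos 7: window 'ba' -> no
  Pos 8: window 'aa' -> no
  Pos 9: window 'ac' -> no
  Pos 10: window 'c' -> no
Total matches: 2

2


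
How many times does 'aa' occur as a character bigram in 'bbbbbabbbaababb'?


Scanning 'bbbbbabbbaababb' for bigram 'aa':
  Position 0: 'bb' -> no
  Position 1: 'bb' -> no
  Position 2: 'bb' -> no
  Position 3: 'bb' -> no
  Position 4: 'ba' -> no
  Position 5: 'ab' -> no
  Position 6: 'bb' -> no
  Position 7: 'bb' -> no
  Position 8: 'ba' -> no
  Position 9: 'aa' -> MATCH
  Position 10: 'ab' -> no
  Position 11: 'ba' -> no
  Position 12: 'ab' -> no
  Position 13: 'bb' -> no
Total matches: 1

1


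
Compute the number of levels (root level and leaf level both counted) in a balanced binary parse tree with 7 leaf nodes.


In a balanced binary tree with n leaves the deepest leaf is ceil(log2(n)) edges below the root,
so counting node levels inclusive of root and leaves gives ceil(log2(n)) + 1 levels.
log2(7) = 2.8074
ceil(2.8074) = 3
levels = 3 + 1 = 4

4


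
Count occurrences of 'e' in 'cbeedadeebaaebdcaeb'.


Scanning 'cbeedadeebaaebdcaeb' for 'e':
  Position 2: 'e' -> MATCH (count: 1)
  Position 3: 'e' -> MATCH (count: 2)
  Position 7: 'e' -> MATCH (count: 3)
  Position 8: 'e' -> MATCH (count: 4)
  Position 12: 'e' -> MATCH (count: 5)
  Position 17: 'e' -> MATCH (count: 6)
Total occurrences of 'e': 6

6


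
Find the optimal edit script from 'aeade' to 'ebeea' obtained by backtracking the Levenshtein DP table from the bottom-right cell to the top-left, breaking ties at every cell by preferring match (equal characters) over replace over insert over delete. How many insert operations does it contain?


Edit distance = 4. Backtracking from cell (5, 5) with preference match > replace > insert > delete,
then listing the resulting alignment 'aeade' -> 'ebeea' left to right:
  Step 1: delete 'a'
  Step 2: keep 'e'
  Step 3: replace a->b
  Step 4: replace d->e
  Step 5: keep 'e'
  Step 6: insert 'a' [insertion #1]
Total insertions: 1

1


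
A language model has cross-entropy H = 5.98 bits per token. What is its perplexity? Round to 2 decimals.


Perplexity formula: PP = 2^H
H = 5.98
PP = 2^5.98
Decompose: 2^5.98 = 2^5 * 2^0.98
2^5 = 32, 2^0.98 ~ 1.9724654
PP ~ 32 * 1.9724654 = 63.1188928
Rounded to 2 decimals: 63.12

63.12


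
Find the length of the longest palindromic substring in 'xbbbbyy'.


Scanning 'xbbbbyy' for palindromic substrings.
Substring at positions 1-4: 'bbbb'.
Check: reverse('bbbb') = 'bbbb' -> palindrome confirmed.
Neighbouring characters ('x' / 'y') break symmetry, so it cannot extend further.
No longer palindromic substring exists; longest length = 4

4


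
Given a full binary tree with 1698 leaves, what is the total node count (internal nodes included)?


Leaf nodes (terminals): 1698
Internal nodes = n - 1 = 1698 - 1 = 1697
Total = leaves + internal = 1698 + 1697 = 3395

3395


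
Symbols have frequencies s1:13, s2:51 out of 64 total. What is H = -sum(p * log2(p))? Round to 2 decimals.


Computing entropy H = -sum(p_i * log2(p_i)):
  s1: p = 13/64 = 0.2031, -p*log2(p) = 0.4671
  s2: p = 51/64 = 0.7969, -p*log2(p) = 0.2610
H = sum of terms = 0.7281
Rounded to 2 decimals: 0.73

0.73


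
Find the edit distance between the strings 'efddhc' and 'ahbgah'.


Building DP table for s1='efddhc' (len 6) and s2='ahbgah' (len 6):
       a  h  b  g  a  h
    0  1  2  3  4  5  6
  e 1  1  2  3  4  5  6
  f 2  2  2  3  4  5  6
  d 3  3  3  3  4  5  6
  d 4  4  4  4  4  5  6
  h 5  5  4  5  5  5  5
  c 6  6  5  5  6  6  6
Edit distance = dp[6][6] = 6

6


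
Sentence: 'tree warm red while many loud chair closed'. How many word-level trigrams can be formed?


Word trigrams from [8] words:
  Trigram 1: (tree warm red)
  Trigram 2: (warm red while)
  Trigram 3: (red while many)
  Trigram 4: (while many loud)
  Trigram 5: (many loud chair)
  Trigram 6: (loud chair closed)
Total word trigrams: 8 - 2 = 6

6


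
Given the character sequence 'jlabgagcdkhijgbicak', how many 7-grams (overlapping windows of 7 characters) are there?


String 'jlabgagcdkhijgbicak' has length L = 19.
Number of overlapping n-grams = L - n + 1
Substituting: 19 - 7 + 1 = 13

13


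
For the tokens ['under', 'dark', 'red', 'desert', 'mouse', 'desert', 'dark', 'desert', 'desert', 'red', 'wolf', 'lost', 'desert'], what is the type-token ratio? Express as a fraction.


Tokens: 13
Unique types: ('dark', 'desert', 'lost', 'mouse', 'red', 'under', 'wolf') = 7
TTR = 7/13
Already in lowest terms.

7/13


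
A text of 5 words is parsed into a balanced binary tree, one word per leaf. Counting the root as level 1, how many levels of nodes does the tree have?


In a balanced binary tree with n leaves the deepest leaf is ceil(log2(n)) edges below the root,
so counting node levels inclusive of root and leaves gives ceil(log2(n)) + 1 levels.
log2(5) = 2.3219
ceil(2.3219) = 3
levels = 3 + 1 = 4

4


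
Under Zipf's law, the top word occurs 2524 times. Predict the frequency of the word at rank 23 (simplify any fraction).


Zipf's law: freq(rank) = f1 / rank
f1 = 2524, rank = 23
freq = 2524 / 23
GCD(2524, 23) = 1
Simplified: 2524/23

2524/23


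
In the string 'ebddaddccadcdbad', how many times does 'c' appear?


Scanning 'ebddaddccadcdbad' for 'c':
  Position 7: 'c' -> MATCH (count: 1)
  Position 8: 'c' -> MATCH (count: 2)
  Position 11: 'c' -> MATCH (count: 3)
Total occurrences of 'c': 3

3


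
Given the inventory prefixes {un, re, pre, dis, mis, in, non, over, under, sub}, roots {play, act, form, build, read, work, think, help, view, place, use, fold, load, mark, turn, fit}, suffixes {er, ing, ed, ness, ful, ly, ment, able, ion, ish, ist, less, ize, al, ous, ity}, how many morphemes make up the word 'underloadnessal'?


Segmenting 'underloadnessal' against the inventory:
  'under' -> prefix (morpheme 1)
  'load' -> root (morpheme 2)
  'ness' -> suffix (morpheme 3)
  'al' -> suffix (morpheme 4)
Total morphemes: 4

4


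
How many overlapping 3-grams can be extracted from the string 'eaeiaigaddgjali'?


String 'eaeiaigaddgjali' has length L = 15.
Number of overlapping n-grams = L - n + 1
Substituting: 15 - 3 + 1 = 13

13


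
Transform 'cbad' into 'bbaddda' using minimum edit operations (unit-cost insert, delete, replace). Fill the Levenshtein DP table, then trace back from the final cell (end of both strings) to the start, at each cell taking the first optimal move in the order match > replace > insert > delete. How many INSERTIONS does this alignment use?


Edit distance = 4. Backtracking from cell (4, 7) with preference match > replace > insert > delete,
then listing the resulting alignment 'cbad' -> 'bbaddda' left to right:
  Step 1: replace c->b
  Step 2: keep 'b'
  Step 3: keep 'a'
  Step 4: insert 'd' [insertion #1]
  Step 5: insert 'd' [insertion #2]
  Step 6: keep 'd'
  Step 7: insert 'a' [insertion #3]
Total insertions: 3

3


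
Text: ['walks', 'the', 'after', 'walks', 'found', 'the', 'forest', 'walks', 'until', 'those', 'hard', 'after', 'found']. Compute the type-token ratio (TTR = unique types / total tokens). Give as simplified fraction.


Tokens: 13
Unique types: ('after', 'forest', 'found', 'hard', 'the', 'those', 'until', 'walks') = 8
TTR = 8/13
Already in lowest terms.

8/13


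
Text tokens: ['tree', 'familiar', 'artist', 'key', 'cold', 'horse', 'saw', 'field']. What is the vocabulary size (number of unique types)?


Listing all tokens and tracking unique types:
  Token 1: 'tree' -> NEW (unique so far: 1)
  Token 2: 'familiar' -> NEW (unique so far: 2)
  Token 3: 'artist' -> NEW (unique so far: 3)
  Token 4: 'key' -> NEW (unique so far: 4)
  Token 5: 'cold' -> NEW (unique so far: 5)
  Token 6: 'horse' -> NEW (unique so far: 6)
  Token 7: 'saw' -> NEW (unique so far: 7)
  Token 8: 'field' -> NEW (unique so far: 8)
Unique types: ('artist', 'cold', 'familiar', 'field', 'horse', 'key', 'saw', 'tree')
Vocabulary size: 8

8


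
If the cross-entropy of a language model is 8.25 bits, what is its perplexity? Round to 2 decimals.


Perplexity formula: PP = 2^H
H = 8.25
PP = 2^8.25
Decompose: 2^8.25 = 2^8 * 2^0.25
2^8 = 256, 2^0.25 ~ 1.1892071
PP ~ 256 * 1.1892071 = 304.4370176
Rounded to 2 decimals: 304.44

304.44


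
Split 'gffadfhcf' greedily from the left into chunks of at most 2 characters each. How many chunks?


'gffadfhcf' has 9 characters.
Chunking with max size 2:
  Chunk 1: 'gf' (positions 0-1)
  Chunk 2: 'fa' (positions 2-3)
  Chunk 3: 'df' (positions 4-5)
  Chunk 4: 'hc' (positions 6-7)
  Chunk 5: 'f' (positions 8-8)
Total chunks: ceil(9 / 2) = 5

5


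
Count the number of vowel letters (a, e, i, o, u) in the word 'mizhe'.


Scanning each character of 'mizhe':
  Position 1: 'm' -> consonant (running count: 0)
  Position 2: 'i' -> vowel (running count: 1)
  Position 3: 'z' -> consonant (running count: 1)
  Position 4: 'h' -> consonant (running count: 1)
  Position 5: 'e' -> vowel (running count: 2)
Total vowels: 2

2


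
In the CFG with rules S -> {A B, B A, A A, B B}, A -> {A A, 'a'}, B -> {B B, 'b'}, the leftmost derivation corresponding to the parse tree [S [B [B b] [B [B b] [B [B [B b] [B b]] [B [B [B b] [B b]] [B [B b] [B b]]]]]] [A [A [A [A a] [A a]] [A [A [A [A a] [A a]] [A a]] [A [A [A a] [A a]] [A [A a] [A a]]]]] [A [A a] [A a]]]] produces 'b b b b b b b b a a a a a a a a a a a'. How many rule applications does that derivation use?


Every bracketed nonterminal node [X ...] in the tree is produced by exactly one rule application.
Reading the tree off as a leftmost derivation:
  Step 1: S  =>  B A   (applied S -> B A)
  Step 2: B A  =>  B B A   (applied B -> B B)
  Step 3: B B A  =>  b B A   (applied B -> b)
  Step 4: b B A  =>  b B B A   (applied B -> B B)
  Step 5: b B B A  =>  b b B A   (applied B -> b)
  Step 6: b b B A  =>  b b B B A   (applied B -> B B)
  Step 7: b b B B A  =>  b b B B B A   (applied B -> B B)
  Step 8: b b B B B A  =>  b b b B B A   (applied B -> b)
  Step 9: b b b B B A  =>  b b b b B A   (applied B -> b)
  Step 10: b b b b B A  =>  b b b b B B A   (applied B -> B B)
  Step 11: b b b b B B A  =>  b b b b B B B A   (applied B -> B B)
  Step 12: b b b b B B B A  =>  b b b b b B B A   (applied B -> b)
  Step 13: b b b b b B B A  =>  b b b b b b B A   (applied B -> b)
  Step 14: b b b b b b B A  =>  b b b b b b B B A   (applied B -> B B)
  Step 15: b b b b b b B B A  =>  b b b b b b b B A   (applied B -> b)
  Step 16: b b b b b b b B A  =>  b b b b b b b b A   (applied B -> b)
  Step 17: b b b b b b b b A  =>  b b b b b b b b A A   (applied A -> A A)
  Step 18: b b b b b b b b A A  =>  b b b b b b b b A A A   (applied A -> A A)
  Step 19: b b b b b b b b A A A  =>  b b b b b b b b A A A A   (applied A -> A A)
  Step 20: b b b b b b b b A A A A  =>  b b b b b b b b a A A A   (applied A -> a)
  Step 21: b b b b b b b b a A A A  =>  b b b b b b b b a a A A   (applied A -> a)
  Step 22: b b b b b b b b a a A A  =>  b b b b b b b b a a A A A   (applied A -> A A)
  Step 23: b b b b b b b b a a A A A  =>  b b b b b b b b a a A A A A   (applied A -> A A)
  Step 24: b b b b b b b b a a A A A A  =>  b b b b b b b b a a A A A A A   (applied A -> A A)
  Step 25: b b b b b b b b a a A A A A A  =>  b b b b b b b b a a a A A A A   (applied A -> a)
  Step 26: b b b b b b b b a a a A A A A  =>  b b b b b b b b a a a a A A A   (applied A -> a)
  Step 27: b b b b b b b b a a a a A A A  =>  b b b b b b b b a a a a a A A   (applied A -> a)
  Step 28: b b b b b b b b a a a a a A A  =>  b b b b b b b b a a a a a A A A   (applied A -> A A)
  Step 29: b b b b b b b b a a a a a A A A  =>  b b b b b b b b a a a a a A A A A   (applied A -> A A)
  Step 30: b b b b b b b b a a a a a A A A A  =>  b b b b b b b b a a a a a a A A A   (applied A -> a)
  Step 31: b b b b b b b b a a a a a a A A A  =>  b b b b b b b b a a a a a a a A A   (applied A -> a)
  Step 32: b b b b b b b b a a a a a a a A A  =>  b b b b b b b b a a a a a a a A A A   (applied A -> A A)
  Step 33: b b b b b b b b a a a a a a a A A A  =>  b b b b b b b b a a a a a a a a A A   (applied A -> a)
  Step 34: b b b b b b b b a a a a a a a a A A  =>  b b b b b b b b a a a a a a a a a A   (applied A -> a)
  Step 35: b b b b b b b b a a a a a a a a a A  =>  b b b b b b b b a a a a a a a a a A A   (applied A -> A A)
  Step 36: b b b b b b b b a a a a a a a a a A A  =>  b b b b b b b b a a a a a a a a a a A   (applied A -> a)
  Step 37: b b b b b b b b a a a a a a a a a a A  =>  b b b b b b b b a a a a a a a a a a a   (applied A -> a)
Final yield: b b b b b b b b a a a a a a a a a a a
Total rewrite steps: 37

37
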